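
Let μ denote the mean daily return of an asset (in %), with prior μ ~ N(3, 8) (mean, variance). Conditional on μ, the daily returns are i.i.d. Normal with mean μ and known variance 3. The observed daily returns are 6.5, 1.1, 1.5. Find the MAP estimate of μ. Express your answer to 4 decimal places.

n = 3; x̄ = (6.5 + 1.1 + 1.5)/3 = 9.1/3 = 91/30 ≈ 3.0333.
For a Normal prior and Normal likelihood with known variance, the posterior is Normal; its mode equals its mean, the precision-weighted average.
Prior precision 1/σ₀² = 1/8 = 0.125; data precision n/σ² = 3/3 = 1.
μ̂ = (0.125·3 + 1·(91/30)) / (0.125 + 1) = (409/120)/1.125 = 409/135 ≈ 3.0296.

μ̂_MAP = 3.0296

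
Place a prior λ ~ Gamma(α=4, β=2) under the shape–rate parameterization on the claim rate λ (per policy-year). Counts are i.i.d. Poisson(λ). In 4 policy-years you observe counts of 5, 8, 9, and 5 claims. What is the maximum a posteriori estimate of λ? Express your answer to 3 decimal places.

Σxᵢ = 5+8+9+5 = 27, with n = 4.
Posterior ∝ λ^3e^(−2λ) · λ^27e^(−4λ) = λ^30e^(−6λ), i.e. Gamma(shape=31, rate=6).
The mode of a Gamma(a, b) with a ≥ 1 (shape–rate) is (a−1)/b = 30/6 ≈ 5.000.

λ̂_MAP = 5.000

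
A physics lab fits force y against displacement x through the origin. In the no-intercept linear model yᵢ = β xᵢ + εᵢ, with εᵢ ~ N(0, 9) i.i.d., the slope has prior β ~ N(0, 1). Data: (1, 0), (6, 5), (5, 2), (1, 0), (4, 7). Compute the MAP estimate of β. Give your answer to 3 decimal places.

β̂_MAP = 0.773

log p(β | y) = −Σ(yᵢ − βxᵢ)²/(2·9) − β²/(2·1) + const.
Setting the derivative to zero: Σxᵢ(yᵢ − βxᵢ)/9 − β/1 = 0, so β = Σxᵢyᵢ / (Σxᵢ² + σ²/τ²).
Σxᵢyᵢ = 1·0 + 6·5 + 5·2 + 1·0 + 4·7 = 68; Σxᵢ² = 79; σ²/τ² = 9.
β̂_MAP = 68 / (79 + 9) = 68/88 ≈ 0.773.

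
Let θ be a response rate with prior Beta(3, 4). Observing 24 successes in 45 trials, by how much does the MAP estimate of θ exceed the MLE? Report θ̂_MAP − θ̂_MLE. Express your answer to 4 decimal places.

Posterior is Beta(27, 25); MAP = (27−1)/(52−2) = 26/50 ≈ 0.52000.
MLE ignores the prior: θ̂_MLE = k/n = 24/45 ≈ 0.53333.
Difference = 26/50 − 24/45 = -1/75 ≈ -0.0133.

MAP − MLE = -0.0133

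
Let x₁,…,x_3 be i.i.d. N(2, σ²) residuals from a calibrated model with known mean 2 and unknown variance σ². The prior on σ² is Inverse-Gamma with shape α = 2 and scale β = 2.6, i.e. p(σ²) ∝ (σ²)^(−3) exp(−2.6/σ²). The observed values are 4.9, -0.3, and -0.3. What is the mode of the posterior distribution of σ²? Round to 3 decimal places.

Sum of squared deviations about the known mean: SS = (4.9−2)² + (-0.3−2)² + (-0.3−2)² = 18.99.
The Normal likelihood contributes (σ²)^(−n/2) exp(−SS/(2σ²)), so the posterior is Inverse-Gamma(α + n/2, β + SS/2) = Inverse-Gamma(3.5, 12.095).
The mode of Inverse-Gamma(a, b) is b/(a+1) = 12.095/4.5 ≈ 2.688.

σ̂²_MAP = 2.688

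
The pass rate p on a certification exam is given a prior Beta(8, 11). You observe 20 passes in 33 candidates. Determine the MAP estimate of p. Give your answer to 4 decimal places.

p̂_MAP = 0.5400

Prior: Beta(8, 11).
Data: 20 successes in 33 trials. The binomial likelihood contributes p^20(1−p)^13, so the posterior is Beta(8+20, 11+13) = Beta(28, 24).
For Beta(a, b) with a, b > 1 the mode is (a−1)/(a+b−2) = 27/50 ≈ 0.5400.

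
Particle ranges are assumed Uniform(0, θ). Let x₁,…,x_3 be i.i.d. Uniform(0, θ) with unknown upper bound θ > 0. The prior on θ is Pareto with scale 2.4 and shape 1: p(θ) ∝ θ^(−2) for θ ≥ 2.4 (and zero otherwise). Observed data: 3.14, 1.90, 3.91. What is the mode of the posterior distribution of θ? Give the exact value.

θ̂_MAP = 3.91

The Uniform(0, θ) likelihood is θ^(−n) for θ ≥ max(xᵢ), zero otherwise. Here max(xᵢ) = 3.91.
Posterior ∝ θ^(−2) · θ^(−3) = θ^(−5) on θ ≥ max(2.4, 3.91) = 3.91.
This density is strictly decreasing in θ, so the posterior mode lies at the lower boundary of the support.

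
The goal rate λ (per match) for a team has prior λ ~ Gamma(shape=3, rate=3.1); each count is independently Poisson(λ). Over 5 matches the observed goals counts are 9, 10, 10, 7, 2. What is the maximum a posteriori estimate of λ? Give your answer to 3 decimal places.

λ̂_MAP = 4.938

Σxᵢ = 9+10+10+7+2 = 38, with n = 5.
Posterior ∝ λ^2e^(−3.1λ) · λ^38e^(−5λ) = λ^40e^(−8.1λ), i.e. Gamma(shape=41, rate=8.1).
The mode of a Gamma(a, b) with a ≥ 1 (shape–rate) is (a−1)/b = 40/8.1 ≈ 4.938.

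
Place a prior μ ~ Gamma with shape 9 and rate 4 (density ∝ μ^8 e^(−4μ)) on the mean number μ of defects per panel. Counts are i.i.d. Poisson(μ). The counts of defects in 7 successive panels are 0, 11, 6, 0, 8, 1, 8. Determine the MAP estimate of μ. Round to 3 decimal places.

μ̂_MAP = 3.818

Σxᵢ = 0+11+6+0+8+1+8 = 34, with n = 7.
Posterior ∝ μ^8e^(−4μ) · μ^34e^(−7μ) = μ^42e^(−11μ), i.e. Gamma(shape=43, rate=11).
The mode of a Gamma(a, b) with a ≥ 1 (shape–rate) is (a−1)/b = 42/11 ≈ 3.818.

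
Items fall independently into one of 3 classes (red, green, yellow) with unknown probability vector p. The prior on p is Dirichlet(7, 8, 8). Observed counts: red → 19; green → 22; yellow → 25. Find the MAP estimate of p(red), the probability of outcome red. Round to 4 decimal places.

The posterior is Dirichlet(αᵢ + nᵢ) = Dirichlet(26, 30, 33).
For a Dirichlet(a₁,…,a_K) with all aᵢ > 1, the mode has j-th component (aⱼ − 1)/(Σaᵢ − K).
Here Σaᵢ = 89 and K = 3, so p(red) = (26 − 1)/(89 − 3) = 25/86 ≈ 0.2907.

MAP estimate of p(red) = 0.2907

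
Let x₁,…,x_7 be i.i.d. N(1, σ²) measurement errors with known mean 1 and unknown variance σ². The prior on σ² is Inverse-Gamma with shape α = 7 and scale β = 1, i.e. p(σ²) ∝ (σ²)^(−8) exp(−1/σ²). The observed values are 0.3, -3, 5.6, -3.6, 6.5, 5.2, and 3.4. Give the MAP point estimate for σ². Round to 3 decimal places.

σ̂²_MAP = 4.977

Sum of squared deviations about the known mean: SS = (0.3−1)² + (-3−1)² + (5.6−1)² + (-3.6−1)² + (6.5−1)² + (5.2−1)² + (3.4−1)² = 112.46.
The Normal likelihood contributes (σ²)^(−n/2) exp(−SS/(2σ²)), so the posterior is Inverse-Gamma(α + n/2, β + SS/2) = Inverse-Gamma(10.5, 57.23).
The mode of Inverse-Gamma(a, b) is b/(a+1) = 57.23/11.5 ≈ 4.977.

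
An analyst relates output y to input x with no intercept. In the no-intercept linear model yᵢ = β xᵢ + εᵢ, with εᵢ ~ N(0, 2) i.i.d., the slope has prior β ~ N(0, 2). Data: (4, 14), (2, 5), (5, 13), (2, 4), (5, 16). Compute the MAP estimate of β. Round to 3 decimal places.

β̂_MAP = 2.920

log p(β | y) = −Σ(yᵢ − βxᵢ)²/(2·2) − β²/(2·2) + const.
Setting the derivative to zero: Σxᵢ(yᵢ − βxᵢ)/2 − β/2 = 0, so β = Σxᵢyᵢ / (Σxᵢ² + σ²/τ²).
Σxᵢyᵢ = 4·14 + 2·5 + 5·13 + 2·4 + 5·16 = 219; Σxᵢ² = 74; σ²/τ² = 1.
β̂_MAP = 219 / (74 + 1) = 219/75 ≈ 2.920.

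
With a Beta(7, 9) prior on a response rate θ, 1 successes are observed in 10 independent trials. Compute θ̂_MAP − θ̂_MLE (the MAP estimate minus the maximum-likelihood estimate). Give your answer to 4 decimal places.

Posterior is Beta(8, 18); MAP = (8−1)/(26−2) = 7/24 ≈ 0.29167.
MLE ignores the prior: θ̂_MLE = k/n = 1/10 ≈ 0.10000.
Difference = 7/24 − 1/10 = 23/120 ≈ 0.1917.

MAP − MLE = 0.1917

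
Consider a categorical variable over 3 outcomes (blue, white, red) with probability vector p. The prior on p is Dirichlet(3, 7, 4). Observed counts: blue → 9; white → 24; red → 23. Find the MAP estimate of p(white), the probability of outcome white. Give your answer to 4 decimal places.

The posterior is Dirichlet(αᵢ + nᵢ) = Dirichlet(12, 31, 27).
For a Dirichlet(a₁,…,a_K) with all aᵢ > 1, the mode has j-th component (aⱼ − 1)/(Σaᵢ − K).
Here Σaᵢ = 70 and K = 3, so p(white) = (31 − 1)/(70 − 3) = 30/67 ≈ 0.4478.

MAP estimate of p(white) = 0.4478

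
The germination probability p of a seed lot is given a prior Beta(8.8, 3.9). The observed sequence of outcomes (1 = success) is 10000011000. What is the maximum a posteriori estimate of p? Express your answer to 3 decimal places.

p̂_MAP = 0.498

Prior: Beta(8.8, 3.9).
Data: 3 successes in 11 trials (from the sequence). The binomial likelihood contributes p^3(1−p)^8, so the posterior is Beta(8.8+3, 3.9+8) = Beta(11.8, 11.9).
For Beta(a, b) with a, b > 1 the mode is (a−1)/(a+b−2) = 10.8/21.7 ≈ 0.498.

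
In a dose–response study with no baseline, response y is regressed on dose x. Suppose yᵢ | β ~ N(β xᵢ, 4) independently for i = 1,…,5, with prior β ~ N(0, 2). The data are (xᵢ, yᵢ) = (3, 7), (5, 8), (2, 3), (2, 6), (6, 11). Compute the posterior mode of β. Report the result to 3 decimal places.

log p(β | y) = −Σ(yᵢ − βxᵢ)²/(2·4) − β²/(2·2) + const.
Setting the derivative to zero: Σxᵢ(yᵢ − βxᵢ)/4 − β/2 = 0, so β = Σxᵢyᵢ / (Σxᵢ² + σ²/τ²).
Σxᵢyᵢ = 3·7 + 5·8 + 2·3 + 2·6 + 6·11 = 145; Σxᵢ² = 78; σ²/τ² = 2.
β̂_MAP = 145 / (78 + 2) = 145/80 ≈ 1.813.

β̂_MAP = 1.813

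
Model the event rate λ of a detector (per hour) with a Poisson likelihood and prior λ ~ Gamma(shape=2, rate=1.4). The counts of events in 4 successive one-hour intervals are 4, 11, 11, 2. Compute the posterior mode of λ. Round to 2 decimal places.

Σxᵢ = 4+11+11+2 = 28, with n = 4.
Posterior ∝ λe^(−1.4λ) · λ^28e^(−4λ) = λ^29e^(−5.4λ), i.e. Gamma(shape=30, rate=5.4).
The mode of a Gamma(a, b) with a ≥ 1 (shape–rate) is (a−1)/b = 29/5.4 ≈ 5.37.

λ̂_MAP = 5.37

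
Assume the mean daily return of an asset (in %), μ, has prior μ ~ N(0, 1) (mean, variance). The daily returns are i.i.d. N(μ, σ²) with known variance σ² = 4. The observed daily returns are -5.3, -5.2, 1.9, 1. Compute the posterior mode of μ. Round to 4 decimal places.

μ̂_MAP = -0.9500

n = 4; x̄ = ((-5.3) + (-5.2) + 1.9 + 1)/4 = -7.6/4 = -1.9.
For a Normal prior and Normal likelihood with known variance, the posterior is Normal; its mode equals its mean, the precision-weighted average.
Prior precision 1/σ₀² = 1/1 = 1; data precision n/σ² = 4/4 = 1.
μ̂ = (1·0 + 1·(-1.9)) / (1 + 1) = (-1.9)/2 = -0.9500.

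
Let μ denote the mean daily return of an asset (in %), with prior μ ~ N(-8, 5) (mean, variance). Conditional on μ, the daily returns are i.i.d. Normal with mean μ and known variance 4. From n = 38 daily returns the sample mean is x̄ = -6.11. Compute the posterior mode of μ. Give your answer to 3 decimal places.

μ̂_MAP = -6.149

n = 38, x̄ = -6.11.
For a Normal prior and Normal likelihood with known variance, the posterior is Normal; its mode equals its mean, the precision-weighted average.
Prior precision 1/σ₀² = 1/5 = 0.2; data precision n/σ² = 38/4 = 9.5.
μ̂ = (0.2·(-8) + 9.5·(-6.11)) / (0.2 + 9.5) = (-59.645)/9.7 = -11929/1940 ≈ -6.149.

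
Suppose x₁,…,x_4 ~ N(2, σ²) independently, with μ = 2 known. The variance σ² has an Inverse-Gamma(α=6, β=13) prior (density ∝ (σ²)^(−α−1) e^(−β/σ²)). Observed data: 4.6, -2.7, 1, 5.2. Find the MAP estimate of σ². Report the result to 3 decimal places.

Sum of squared deviations about the known mean: SS = (4.6−2)² + (-2.7−2)² + (1−2)² + (5.2−2)² = 40.09.
The Normal likelihood contributes (σ²)^(−n/2) exp(−SS/(2σ²)), so the posterior is Inverse-Gamma(α + n/2, β + SS/2) = Inverse-Gamma(8, 33.045).
The mode of Inverse-Gamma(a, b) is b/(a+1) = 33.045/9 ≈ 3.672.

σ̂²_MAP = 3.672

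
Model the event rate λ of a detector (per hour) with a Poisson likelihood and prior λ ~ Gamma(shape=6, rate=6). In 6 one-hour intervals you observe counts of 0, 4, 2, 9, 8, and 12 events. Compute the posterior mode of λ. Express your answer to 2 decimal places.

Σxᵢ = 0+4+2+9+8+12 = 35, with n = 6.
Posterior ∝ λ^5e^(−6λ) · λ^35e^(−6λ) = λ^40e^(−12λ), i.e. Gamma(shape=41, rate=12).
The mode of a Gamma(a, b) with a ≥ 1 (shape–rate) is (a−1)/b = 40/12 ≈ 3.33.

λ̂_MAP = 3.33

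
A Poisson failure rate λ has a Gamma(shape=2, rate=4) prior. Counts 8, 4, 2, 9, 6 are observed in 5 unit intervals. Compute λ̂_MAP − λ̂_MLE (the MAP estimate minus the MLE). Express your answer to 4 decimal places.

Σxᵢ = 29. Posterior is Gamma(31, 9); MAP = (31−1)/9 = 30/9 ≈ 3.33333.
MLE = x̄ = 29/5 ≈ 5.80000.
Difference = 30/9 − 29/5 = -37/15 ≈ -2.4667.

MAP − MLE = -2.4667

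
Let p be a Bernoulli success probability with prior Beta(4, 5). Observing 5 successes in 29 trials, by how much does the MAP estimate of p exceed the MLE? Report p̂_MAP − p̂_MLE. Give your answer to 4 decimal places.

MAP − MLE = 0.0498

Posterior is Beta(9, 29); MAP = (9−1)/(38−2) = 8/36 ≈ 0.22222.
MLE ignores the prior: p̂_MLE = k/n = 5/29 ≈ 0.17241.
Difference = 8/36 − 5/29 = 13/261 ≈ 0.0498.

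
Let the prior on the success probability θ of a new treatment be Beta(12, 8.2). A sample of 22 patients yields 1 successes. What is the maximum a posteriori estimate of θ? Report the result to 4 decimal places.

θ̂_MAP = 0.2985

Prior: Beta(12, 8.2).
Data: 1 success in 22 trials. The binomial likelihood contributes θ(1−θ)^21, so the posterior is Beta(12+1, 8.2+21) = Beta(13, 29.2).
For Beta(a, b) with a, b > 1 the mode is (a−1)/(a+b−2) = 12/40.2 ≈ 0.2985.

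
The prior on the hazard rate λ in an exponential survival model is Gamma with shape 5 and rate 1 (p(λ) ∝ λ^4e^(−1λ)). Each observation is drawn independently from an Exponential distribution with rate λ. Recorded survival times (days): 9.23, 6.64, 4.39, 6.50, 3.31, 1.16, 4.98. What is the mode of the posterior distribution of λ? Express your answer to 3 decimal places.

The Exponential(rate=λ) likelihood is ∝ λ^n e^(−λΣtᵢ). Here n = 7 and Σtᵢ = 9.23 + 6.64 + 4.39 + 6.50 + 3.31 + 1.16 + 4.98 = 36.21.
Posterior ∝ λ^4e^(−1λ) · λ^7e^(−36.21λ) = λ^11e^(−37.21λ), i.e. Gamma(12, 37.21).
Mode = (a−1)/b = 11/37.21 ≈ 0.296.

λ̂_MAP = 0.296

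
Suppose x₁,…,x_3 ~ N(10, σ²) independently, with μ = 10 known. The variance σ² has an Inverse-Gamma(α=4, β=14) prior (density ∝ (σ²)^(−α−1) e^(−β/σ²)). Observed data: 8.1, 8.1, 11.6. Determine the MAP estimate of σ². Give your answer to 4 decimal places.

σ̂²_MAP = 2.9062

Sum of squared deviations about the known mean: SS = (8.1−10)² + (8.1−10)² + (11.6−10)² = 9.78.
The Normal likelihood contributes (σ²)^(−n/2) exp(−SS/(2σ²)), so the posterior is Inverse-Gamma(α + n/2, β + SS/2) = Inverse-Gamma(5.5, 18.89).
The mode of Inverse-Gamma(a, b) is b/(a+1) = 18.89/6.5 ≈ 2.9062.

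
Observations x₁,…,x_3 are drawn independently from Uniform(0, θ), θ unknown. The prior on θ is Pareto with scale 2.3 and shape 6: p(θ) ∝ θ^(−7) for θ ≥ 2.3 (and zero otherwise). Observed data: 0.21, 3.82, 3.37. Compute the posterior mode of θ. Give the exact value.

θ̂_MAP = 3.82

The Uniform(0, θ) likelihood is θ^(−n) for θ ≥ max(xᵢ), zero otherwise. Here max(xᵢ) = 3.82.
Posterior ∝ θ^(−7) · θ^(−3) = θ^(−10) on θ ≥ max(2.3, 3.82) = 3.82.
This density is strictly decreasing in θ, so the posterior mode lies at the lower boundary of the support.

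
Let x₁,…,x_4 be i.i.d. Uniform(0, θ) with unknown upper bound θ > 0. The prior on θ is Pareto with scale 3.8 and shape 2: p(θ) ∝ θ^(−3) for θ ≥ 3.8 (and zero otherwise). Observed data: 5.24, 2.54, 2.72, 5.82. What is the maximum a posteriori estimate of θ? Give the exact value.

θ̂_MAP = 5.82

The Uniform(0, θ) likelihood is θ^(−n) for θ ≥ max(xᵢ), zero otherwise. Here max(xᵢ) = 5.82.
Posterior ∝ θ^(−3) · θ^(−4) = θ^(−7) on θ ≥ max(3.8, 5.82) = 5.82.
This density is strictly decreasing in θ, so the posterior mode lies at the lower boundary of the support.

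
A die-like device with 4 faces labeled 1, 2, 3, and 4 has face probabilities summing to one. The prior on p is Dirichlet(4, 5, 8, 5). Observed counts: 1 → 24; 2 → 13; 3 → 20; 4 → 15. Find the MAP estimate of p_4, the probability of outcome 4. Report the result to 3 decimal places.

MAP estimate: 0.211

The posterior is Dirichlet(αᵢ + nᵢ) = Dirichlet(28, 18, 28, 20).
For a Dirichlet(a₁,…,a_K) with all aᵢ > 1, the mode has j-th component (aⱼ − 1)/(Σaᵢ − K).
Here Σaᵢ = 94 and K = 4, so p_4 = (20 − 1)/(94 − 4) = 19/90 ≈ 0.211.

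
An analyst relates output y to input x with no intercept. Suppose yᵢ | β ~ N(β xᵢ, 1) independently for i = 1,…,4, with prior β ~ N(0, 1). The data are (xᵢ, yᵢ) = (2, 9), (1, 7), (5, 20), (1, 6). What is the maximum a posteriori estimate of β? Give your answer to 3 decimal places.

β̂_MAP = 4.094

log p(β | y) = −Σ(yᵢ − βxᵢ)²/(2·1) − β²/(2·1) + const.
Setting the derivative to zero: Σxᵢ(yᵢ − βxᵢ)/1 − β/1 = 0, so β = Σxᵢyᵢ / (Σxᵢ² + σ²/τ²).
Σxᵢyᵢ = 2·9 + 1·7 + 5·20 + 1·6 = 131; Σxᵢ² = 31; σ²/τ² = 1.
β̂_MAP = 131 / (31 + 1) = 131/32 ≈ 4.094.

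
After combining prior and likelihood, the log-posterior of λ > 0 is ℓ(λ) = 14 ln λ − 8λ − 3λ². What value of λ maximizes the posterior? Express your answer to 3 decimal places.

λ̂_MAP = 1.000

ℓ'(λ) = 14/λ − 8 − 6λ. Setting this to zero and multiplying by λ: 6λ² + 8λ − 14 = 0.
λ = (−8 + √(8² + 4·6·14)) / (2·6) = (−8 + √400) / 12 = (−8 + 20)/12 = 1.
ℓ''(λ) = −14/λ² − 6 < 0, confirming a maximum.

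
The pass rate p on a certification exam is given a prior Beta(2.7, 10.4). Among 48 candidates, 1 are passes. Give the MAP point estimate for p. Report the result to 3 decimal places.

p̂_MAP = 0.046

Prior: Beta(2.7, 10.4).
Data: 1 success in 48 trials. The binomial likelihood contributes p(1−p)^47, so the posterior is Beta(2.7+1, 10.4+47) = Beta(3.7, 57.4).
For Beta(a, b) with a, b > 1 the mode is (a−1)/(a+b−2) = 2.7/59.1 ≈ 0.046.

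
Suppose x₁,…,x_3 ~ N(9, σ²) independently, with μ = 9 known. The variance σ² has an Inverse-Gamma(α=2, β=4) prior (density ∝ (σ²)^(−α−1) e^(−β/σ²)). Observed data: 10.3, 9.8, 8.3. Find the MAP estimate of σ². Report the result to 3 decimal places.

σ̂²_MAP = 1.202

Sum of squared deviations about the known mean: SS = (10.3−9)² + (9.8−9)² + (8.3−9)² = 2.82.
The Normal likelihood contributes (σ²)^(−n/2) exp(−SS/(2σ²)), so the posterior is Inverse-Gamma(α + n/2, β + SS/2) = Inverse-Gamma(3.5, 5.41).
The mode of Inverse-Gamma(a, b) is b/(a+1) = 5.41/4.5 ≈ 1.202.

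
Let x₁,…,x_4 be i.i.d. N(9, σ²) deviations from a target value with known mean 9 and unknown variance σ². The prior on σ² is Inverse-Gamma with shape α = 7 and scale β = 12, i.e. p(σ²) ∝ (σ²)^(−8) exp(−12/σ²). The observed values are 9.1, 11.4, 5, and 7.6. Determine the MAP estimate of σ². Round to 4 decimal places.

σ̂²_MAP = 2.3865

Sum of squared deviations about the known mean: SS = (9.1−9)² + (11.4−9)² + (5−9)² + (7.6−9)² = 23.73.
The Normal likelihood contributes (σ²)^(−n/2) exp(−SS/(2σ²)), so the posterior is Inverse-Gamma(α + n/2, β + SS/2) = Inverse-Gamma(9, 23.865).
The mode of Inverse-Gamma(a, b) is b/(a+1) = 23.865/10 ≈ 2.3865.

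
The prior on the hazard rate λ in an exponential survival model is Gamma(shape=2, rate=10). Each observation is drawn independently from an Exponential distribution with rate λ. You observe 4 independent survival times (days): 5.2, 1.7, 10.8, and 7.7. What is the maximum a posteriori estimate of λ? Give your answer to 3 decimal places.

λ̂_MAP = 0.141

The Exponential(rate=λ) likelihood is ∝ λ^n e^(−λΣtᵢ). Here n = 4 and Σtᵢ = 5.2 + 1.7 + 10.8 + 7.7 = 25.4.
Posterior ∝ λe^(−10λ) · λ^4e^(−25.4λ) = λ^5e^(−35.4λ), i.e. Gamma(6, 35.4).
Mode = (a−1)/b = 5/35.4 ≈ 0.141.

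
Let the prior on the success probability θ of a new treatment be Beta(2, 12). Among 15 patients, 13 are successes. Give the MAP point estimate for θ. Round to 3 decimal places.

θ̂_MAP = 0.519

Prior: Beta(2, 12).
Data: 13 successes in 15 trials. The binomial likelihood contributes θ^13(1−θ)^2, so the posterior is Beta(2+13, 12+2) = Beta(15, 14).
For Beta(a, b) with a, b > 1 the mode is (a−1)/(a+b−2) = 14/27 ≈ 0.519.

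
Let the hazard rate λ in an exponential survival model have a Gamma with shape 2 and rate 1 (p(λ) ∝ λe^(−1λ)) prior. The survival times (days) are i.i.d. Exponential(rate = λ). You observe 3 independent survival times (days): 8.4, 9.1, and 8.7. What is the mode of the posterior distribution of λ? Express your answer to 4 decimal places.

λ̂_MAP = 0.1471

The Exponential(rate=λ) likelihood is ∝ λ^n e^(−λΣtᵢ). Here n = 3 and Σtᵢ = 8.4 + 9.1 + 8.7 = 26.2.
Posterior ∝ λe^(−1λ) · λ^3e^(−26.2λ) = λ^4e^(−27.2λ), i.e. Gamma(5, 27.2).
Mode = (a−1)/b = 4/27.2 ≈ 0.1471.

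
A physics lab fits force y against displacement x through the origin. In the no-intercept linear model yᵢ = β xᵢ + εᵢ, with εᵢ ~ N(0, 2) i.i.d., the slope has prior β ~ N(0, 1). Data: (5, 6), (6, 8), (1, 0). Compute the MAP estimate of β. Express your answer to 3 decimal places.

β̂_MAP = 1.219

log p(β | y) = −Σ(yᵢ − βxᵢ)²/(2·2) − β²/(2·1) + const.
Setting the derivative to zero: Σxᵢ(yᵢ − βxᵢ)/2 − β/1 = 0, so β = Σxᵢyᵢ / (Σxᵢ² + σ²/τ²).
Σxᵢyᵢ = 5·6 + 6·8 + 1·0 = 78; Σxᵢ² = 62; σ²/τ² = 2.
β̂_MAP = 78 / (62 + 2) = 78/64 ≈ 1.219.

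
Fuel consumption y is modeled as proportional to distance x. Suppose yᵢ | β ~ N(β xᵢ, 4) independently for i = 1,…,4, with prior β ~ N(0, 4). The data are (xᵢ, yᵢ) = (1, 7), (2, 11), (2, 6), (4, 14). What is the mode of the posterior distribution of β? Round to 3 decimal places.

log p(β | y) = −Σ(yᵢ − βxᵢ)²/(2·4) − β²/(2·4) + const.
Setting the derivative to zero: Σxᵢ(yᵢ − βxᵢ)/4 − β/4 = 0, so β = Σxᵢyᵢ / (Σxᵢ² + σ²/τ²).
Σxᵢyᵢ = 1·7 + 2·11 + 2·6 + 4·14 = 97; Σxᵢ² = 25; σ²/τ² = 1.
β̂_MAP = 97 / (25 + 1) = 97/26 ≈ 3.731.

β̂_MAP = 3.731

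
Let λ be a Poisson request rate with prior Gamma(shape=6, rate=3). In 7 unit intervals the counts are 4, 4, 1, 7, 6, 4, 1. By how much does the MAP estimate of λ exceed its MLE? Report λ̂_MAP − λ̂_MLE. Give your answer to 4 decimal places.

Σxᵢ = 27. Posterior is Gamma(33, 10); MAP = (33−1)/10 = 32/10 ≈ 3.20000.
MLE = x̄ = 27/7 ≈ 3.85714.
Difference = 32/10 − 27/7 = -23/35 ≈ -0.6571.

MAP − MLE = -0.6571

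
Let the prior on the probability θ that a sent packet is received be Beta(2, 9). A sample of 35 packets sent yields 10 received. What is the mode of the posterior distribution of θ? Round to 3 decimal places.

Prior: Beta(2, 9).
Data: 10 successes in 35 trials. The binomial likelihood contributes θ^10(1−θ)^25, so the posterior is Beta(2+10, 9+25) = Beta(12, 34).
For Beta(a, b) with a, b > 1 the mode is (a−1)/(a+b−2) = 11/44 ≈ 0.250.

θ̂_MAP = 0.250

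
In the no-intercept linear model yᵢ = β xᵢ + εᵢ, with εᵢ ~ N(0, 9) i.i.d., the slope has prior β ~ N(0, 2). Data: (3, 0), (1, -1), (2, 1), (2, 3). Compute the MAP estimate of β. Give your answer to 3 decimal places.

β̂_MAP = 0.311

log p(β | y) = −Σ(yᵢ − βxᵢ)²/(2·9) − β²/(2·2) + const.
Setting the derivative to zero: Σxᵢ(yᵢ − βxᵢ)/9 − β/2 = 0, so β = Σxᵢyᵢ / (Σxᵢ² + σ²/τ²).
Σxᵢyᵢ = 3·0 + 1·(-1) + 2·1 + 2·3 = 7; Σxᵢ² = 18; σ²/τ² = 4.5.
β̂_MAP = 7 / (18 + 4.5) = 7/22.5 ≈ 0.311.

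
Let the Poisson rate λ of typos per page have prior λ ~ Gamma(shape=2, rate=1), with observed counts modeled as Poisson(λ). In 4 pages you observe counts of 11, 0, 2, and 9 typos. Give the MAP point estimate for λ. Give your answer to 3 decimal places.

Σxᵢ = 11+0+2+9 = 22, with n = 4.
Posterior ∝ λe^(−1λ) · λ^22e^(−4λ) = λ^23e^(−5λ), i.e. Gamma(shape=24, rate=5).
The mode of a Gamma(a, b) with a ≥ 1 (shape–rate) is (a−1)/b = 23/5 ≈ 4.600.

λ̂_MAP = 4.600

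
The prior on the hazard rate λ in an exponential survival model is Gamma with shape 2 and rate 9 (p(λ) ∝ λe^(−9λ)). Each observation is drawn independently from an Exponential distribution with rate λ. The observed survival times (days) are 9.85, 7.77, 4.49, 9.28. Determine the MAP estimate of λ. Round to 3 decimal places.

The Exponential(rate=λ) likelihood is ∝ λ^n e^(−λΣtᵢ). Here n = 4 and Σtᵢ = 9.85 + 7.77 + 4.49 + 9.28 = 31.39.
Posterior ∝ λe^(−9λ) · λ^4e^(−31.39λ) = λ^5e^(−40.39λ), i.e. Gamma(6, 40.39).
Mode = (a−1)/b = 5/40.39 ≈ 0.124.

λ̂_MAP = 0.124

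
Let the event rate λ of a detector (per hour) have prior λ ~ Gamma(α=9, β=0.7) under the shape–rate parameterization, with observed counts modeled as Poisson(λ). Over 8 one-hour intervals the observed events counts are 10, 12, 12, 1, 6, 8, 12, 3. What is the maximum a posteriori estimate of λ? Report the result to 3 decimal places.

Σxᵢ = 10+12+12+1+6+8+12+3 = 64, with n = 8.
Posterior ∝ λ^8e^(−0.7λ) · λ^64e^(−8λ) = λ^72e^(−8.7λ), i.e. Gamma(shape=73, rate=8.7).
The mode of a Gamma(a, b) with a ≥ 1 (shape–rate) is (a−1)/b = 72/8.7 ≈ 8.276.

λ̂_MAP = 8.276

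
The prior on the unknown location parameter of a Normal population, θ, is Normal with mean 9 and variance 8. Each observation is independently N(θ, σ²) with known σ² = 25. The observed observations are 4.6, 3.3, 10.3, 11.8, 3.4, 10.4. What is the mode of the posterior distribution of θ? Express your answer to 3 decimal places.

θ̂_MAP = 7.882

n = 6; x̄ = (4.6 + 3.3 + 10.3 + 11.8 + 3.4 + 10.4)/6 = 43.8/6 = 7.3.
For a Normal prior and Normal likelihood with known variance, the posterior is Normal; its mode equals its mean, the precision-weighted average.
Prior precision 1/σ₀² = 1/8 = 0.125; data precision n/σ² = 6/25 = 0.24.
θ̂ = (0.125·9 + 0.24·7.3) / (0.125 + 0.24) = 2.877/0.365 = 2877/365 ≈ 7.882.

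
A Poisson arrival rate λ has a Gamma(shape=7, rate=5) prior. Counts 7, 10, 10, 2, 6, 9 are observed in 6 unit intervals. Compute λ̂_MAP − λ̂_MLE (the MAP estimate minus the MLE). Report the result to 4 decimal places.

MAP − MLE = -2.7879

Σxᵢ = 44. Posterior is Gamma(51, 11); MAP = (51−1)/11 = 50/11 ≈ 4.54545.
MLE = x̄ = 44/6 ≈ 7.33333.
Difference = 50/11 − 44/6 = -92/33 ≈ -2.7879.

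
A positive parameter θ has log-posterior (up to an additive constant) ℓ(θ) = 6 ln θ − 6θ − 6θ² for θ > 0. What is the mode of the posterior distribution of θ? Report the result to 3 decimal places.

θ̂_MAP = 0.500

ℓ'(θ) = 6/θ − 6 − 12θ. Setting this to zero and multiplying by θ: 12θ² + 6θ − 6 = 0.
θ = (−6 + √(6² + 4·12·6)) / (2·12) = (−6 + √324) / 24 = (−6 + 18)/24 = 1/2.
ℓ''(θ) = −6/θ² − 12 < 0, confirming a maximum.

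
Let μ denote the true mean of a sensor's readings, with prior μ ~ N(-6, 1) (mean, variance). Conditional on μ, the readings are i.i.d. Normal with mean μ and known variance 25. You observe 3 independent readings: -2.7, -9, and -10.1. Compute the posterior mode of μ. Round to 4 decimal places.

n = 3; x̄ = ((-2.7) + (-9) + (-10.1))/3 = -21.8/3 = -109/15 ≈ -7.2667.
For a Normal prior and Normal likelihood with known variance, the posterior is Normal; its mode equals its mean, the precision-weighted average.
Prior precision 1/σ₀² = 1/1 = 1; data precision n/σ² = 3/25 = 0.12.
μ̂ = (1·(-6) + 0.12·(-109/15)) / (1 + 0.12) = (-6.872)/1.12 = -859/140 ≈ -6.1357.

μ̂_MAP = -6.1357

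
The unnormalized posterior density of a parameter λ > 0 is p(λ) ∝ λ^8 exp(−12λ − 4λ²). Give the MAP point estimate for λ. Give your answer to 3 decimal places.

λ̂_MAP = 0.500

ℓ'(λ) = 8/λ − 12 − 8λ. Setting this to zero and multiplying by λ: 8λ² + 12λ − 8 = 0.
λ = (−12 + √(12² + 4·8·8)) / (2·8) = (−12 + √400) / 16 = (−12 + 20)/16 = 1/2.
ℓ''(λ) = −8/λ² − 8 < 0, confirming a maximum.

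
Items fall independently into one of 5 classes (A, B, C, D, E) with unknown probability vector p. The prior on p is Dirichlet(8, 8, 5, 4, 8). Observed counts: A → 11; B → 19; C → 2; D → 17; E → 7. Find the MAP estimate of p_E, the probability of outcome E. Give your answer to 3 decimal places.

The posterior is Dirichlet(αᵢ + nᵢ) = Dirichlet(19, 27, 7, 21, 15).
For a Dirichlet(a₁,…,a_K) with all aᵢ > 1, the mode has j-th component (aⱼ − 1)/(Σaᵢ − K).
Here Σaᵢ = 89 and K = 5, so p_E = (15 − 1)/(89 − 5) = 14/84 ≈ 0.167.

MAP estimate of p_E = 0.167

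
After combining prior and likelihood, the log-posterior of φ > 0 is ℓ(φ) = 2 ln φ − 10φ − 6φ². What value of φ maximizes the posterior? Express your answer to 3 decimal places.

φ̂_MAP = 0.167

ℓ'(φ) = 2/φ − 10 − 12φ. Setting this to zero and multiplying by φ: 12φ² + 10φ − 2 = 0.
φ = (−10 + √(10² + 4·12·2)) / (2·12) = (−10 + √196) / 24 = (−10 + 14)/24 = 1/6.
ℓ''(φ) = −2/φ² − 12 < 0, confirming a maximum.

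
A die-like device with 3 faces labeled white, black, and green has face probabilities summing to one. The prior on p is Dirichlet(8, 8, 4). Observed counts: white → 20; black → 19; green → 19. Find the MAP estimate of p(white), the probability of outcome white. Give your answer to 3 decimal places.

The posterior is Dirichlet(αᵢ + nᵢ) = Dirichlet(28, 27, 23).
For a Dirichlet(a₁,…,a_K) with all aᵢ > 1, the mode has j-th component (aⱼ − 1)/(Σaᵢ − K).
Here Σaᵢ = 78 and K = 3, so p(white) = (28 − 1)/(78 − 3) = 27/75 ≈ 0.360.

MAP estimate of p(white) = 0.360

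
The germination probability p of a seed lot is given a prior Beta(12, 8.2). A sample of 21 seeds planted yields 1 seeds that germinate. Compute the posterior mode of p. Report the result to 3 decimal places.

p̂_MAP = 0.306

Prior: Beta(12, 8.2).
Data: 1 success in 21 trials. The binomial likelihood contributes p(1−p)^20, so the posterior is Beta(12+1, 8.2+20) = Beta(13, 28.2).
For Beta(a, b) with a, b > 1 the mode is (a−1)/(a+b−2) = 12/39.2 ≈ 0.306.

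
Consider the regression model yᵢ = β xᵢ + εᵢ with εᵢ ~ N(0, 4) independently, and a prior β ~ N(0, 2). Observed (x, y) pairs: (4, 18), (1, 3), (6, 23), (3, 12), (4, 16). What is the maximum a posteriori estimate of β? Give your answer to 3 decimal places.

β̂_MAP = 3.913

log p(β | y) = −Σ(yᵢ − βxᵢ)²/(2·4) − β²/(2·2) + const.
Setting the derivative to zero: Σxᵢ(yᵢ − βxᵢ)/4 − β/2 = 0, so β = Σxᵢyᵢ / (Σxᵢ² + σ²/τ²).
Σxᵢyᵢ = 4·18 + 1·3 + 6·23 + 3·12 + 4·16 = 313; Σxᵢ² = 78; σ²/τ² = 2.
β̂_MAP = 313 / (78 + 2) = 313/80 ≈ 3.913.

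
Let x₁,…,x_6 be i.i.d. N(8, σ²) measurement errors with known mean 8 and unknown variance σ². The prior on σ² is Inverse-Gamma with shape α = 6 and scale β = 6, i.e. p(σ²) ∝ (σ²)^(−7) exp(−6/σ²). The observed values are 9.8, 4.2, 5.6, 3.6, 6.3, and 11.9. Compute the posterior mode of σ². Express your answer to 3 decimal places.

Sum of squared deviations about the known mean: SS = (9.8−8)² + (4.2−8)² + (5.6−8)² + (3.6−8)² + (6.3−8)² + (11.9−8)² = 60.9.
The Normal likelihood contributes (σ²)^(−n/2) exp(−SS/(2σ²)), so the posterior is Inverse-Gamma(α + n/2, β + SS/2) = Inverse-Gamma(9, 36.45).
The mode of Inverse-Gamma(a, b) is b/(a+1) = 36.45/10 ≈ 3.645.

σ̂²_MAP = 3.645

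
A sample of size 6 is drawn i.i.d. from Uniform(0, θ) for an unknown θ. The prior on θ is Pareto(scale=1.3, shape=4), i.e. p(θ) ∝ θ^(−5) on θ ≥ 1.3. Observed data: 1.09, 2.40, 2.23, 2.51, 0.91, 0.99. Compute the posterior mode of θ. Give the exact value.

θ̂_MAP = 2.51

The Uniform(0, θ) likelihood is θ^(−n) for θ ≥ max(xᵢ), zero otherwise. Here max(xᵢ) = 2.51.
Posterior ∝ θ^(−5) · θ^(−6) = θ^(−11) on θ ≥ max(1.3, 2.51) = 2.51.
This density is strictly decreasing in θ, so the posterior mode lies at the lower boundary of the support.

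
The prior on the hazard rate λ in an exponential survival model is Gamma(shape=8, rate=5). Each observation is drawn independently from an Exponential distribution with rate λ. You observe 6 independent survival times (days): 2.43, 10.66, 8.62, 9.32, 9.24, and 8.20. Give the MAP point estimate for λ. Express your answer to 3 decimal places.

λ̂_MAP = 0.243

The Exponential(rate=λ) likelihood is ∝ λ^n e^(−λΣtᵢ). Here n = 6 and Σtᵢ = 2.43 + 10.66 + 8.62 + 9.32 + 9.24 + 8.20 = 48.47.
Posterior ∝ λ^7e^(−5λ) · λ^6e^(−48.47λ) = λ^13e^(−53.47λ), i.e. Gamma(14, 53.47).
Mode = (a−1)/b = 13/53.47 ≈ 0.243.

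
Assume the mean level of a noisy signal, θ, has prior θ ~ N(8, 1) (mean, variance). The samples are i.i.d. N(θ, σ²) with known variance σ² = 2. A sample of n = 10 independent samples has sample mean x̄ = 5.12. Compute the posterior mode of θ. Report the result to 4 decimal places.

θ̂_MAP = 5.6000

n = 10, x̄ = 5.12.
For a Normal prior and Normal likelihood with known variance, the posterior is Normal; its mode equals its mean, the precision-weighted average.
Prior precision 1/σ₀² = 1/1 = 1; data precision n/σ² = 10/2 = 5.
θ̂ = (1·8 + 5·5.12) / (1 + 5) = 33.6/6 = 5.6000.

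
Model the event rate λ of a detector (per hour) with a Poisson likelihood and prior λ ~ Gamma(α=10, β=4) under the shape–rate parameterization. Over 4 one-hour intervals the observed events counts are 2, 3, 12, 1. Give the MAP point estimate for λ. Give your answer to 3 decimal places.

λ̂_MAP = 3.375

Σxᵢ = 2+3+12+1 = 18, with n = 4.
Posterior ∝ λ^9e^(−4λ) · λ^18e^(−4λ) = λ^27e^(−8λ), i.e. Gamma(shape=28, rate=8).
The mode of a Gamma(a, b) with a ≥ 1 (shape–rate) is (a−1)/b = 27/8 ≈ 3.375.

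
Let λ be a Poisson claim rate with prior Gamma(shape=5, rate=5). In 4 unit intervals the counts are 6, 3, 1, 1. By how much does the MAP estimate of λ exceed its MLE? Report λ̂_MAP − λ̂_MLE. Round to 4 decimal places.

MAP − MLE = -1.0833

Σxᵢ = 11. Posterior is Gamma(16, 9); MAP = (16−1)/9 = 15/9 ≈ 1.66667.
MLE = x̄ = 11/4 ≈ 2.75000.
Difference = 15/9 − 11/4 = -13/12 ≈ -1.0833.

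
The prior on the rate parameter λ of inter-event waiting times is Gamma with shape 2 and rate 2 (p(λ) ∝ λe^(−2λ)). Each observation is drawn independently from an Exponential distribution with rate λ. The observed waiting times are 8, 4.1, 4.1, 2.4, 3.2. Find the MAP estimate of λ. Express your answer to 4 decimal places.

λ̂_MAP = 0.2521

The Exponential(rate=λ) likelihood is ∝ λ^n e^(−λΣtᵢ). Here n = 5 and Σtᵢ = 8 + 4.1 + 4.1 + 2.4 + 3.2 = 21.8.
Posterior ∝ λe^(−2λ) · λ^5e^(−21.8λ) = λ^6e^(−23.8λ), i.e. Gamma(7, 23.8).
Mode = (a−1)/b = 6/23.8 ≈ 0.2521.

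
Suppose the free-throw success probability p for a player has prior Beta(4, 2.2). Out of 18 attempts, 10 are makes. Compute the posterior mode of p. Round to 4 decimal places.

Prior: Beta(4, 2.2).
Data: 10 successes in 18 trials. The binomial likelihood contributes p^10(1−p)^8, so the posterior is Beta(4+10, 2.2+8) = Beta(14, 10.2).
For Beta(a, b) with a, b > 1 the mode is (a−1)/(a+b−2) = 13/22.2 ≈ 0.5856.

p̂_MAP = 0.5856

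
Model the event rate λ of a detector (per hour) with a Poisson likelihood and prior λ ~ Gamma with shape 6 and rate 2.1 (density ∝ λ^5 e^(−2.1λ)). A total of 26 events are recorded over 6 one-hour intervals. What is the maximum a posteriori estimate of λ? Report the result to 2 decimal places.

Σxᵢ = 26, n = 6.
Posterior ∝ λ^5e^(−2.1λ) · λ^26e^(−6λ) = λ^31e^(−8.1λ), i.e. Gamma(shape=32, rate=8.1).
The mode of a Gamma(a, b) with a ≥ 1 (shape–rate) is (a−1)/b = 31/8.1 ≈ 3.83.

λ̂_MAP = 3.83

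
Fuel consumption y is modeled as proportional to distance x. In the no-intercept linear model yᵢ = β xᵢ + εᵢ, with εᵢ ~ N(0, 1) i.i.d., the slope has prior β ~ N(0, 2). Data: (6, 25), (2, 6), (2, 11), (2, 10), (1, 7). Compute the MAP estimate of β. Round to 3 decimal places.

β̂_MAP = 4.263

log p(β | y) = −Σ(yᵢ − βxᵢ)²/(2·1) − β²/(2·2) + const.
Setting the derivative to zero: Σxᵢ(yᵢ − βxᵢ)/1 − β/2 = 0, so β = Σxᵢyᵢ / (Σxᵢ² + σ²/τ²).
Σxᵢyᵢ = 6·25 + 2·6 + 2·11 + 2·10 + 1·7 = 211; Σxᵢ² = 49; σ²/τ² = 0.5.
β̂_MAP = 211 / (49 + 0.5) = 211/49.5 ≈ 4.263.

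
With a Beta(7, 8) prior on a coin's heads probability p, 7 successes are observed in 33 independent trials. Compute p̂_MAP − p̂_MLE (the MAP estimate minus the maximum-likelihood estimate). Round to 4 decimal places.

MAP − MLE = 0.0705

Posterior is Beta(14, 34); MAP = (14−1)/(48−2) = 13/46 ≈ 0.28261.
MLE ignores the prior: p̂_MLE = k/n = 7/33 ≈ 0.21212.
Difference = 13/46 − 7/33 = 107/1518 ≈ 0.0705.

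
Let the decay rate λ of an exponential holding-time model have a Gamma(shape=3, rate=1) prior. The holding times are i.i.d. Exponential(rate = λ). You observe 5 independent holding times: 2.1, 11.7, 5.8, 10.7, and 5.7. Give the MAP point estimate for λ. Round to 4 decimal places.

λ̂_MAP = 0.1892

The Exponential(rate=λ) likelihood is ∝ λ^n e^(−λΣtᵢ). Here n = 5 and Σtᵢ = 2.1 + 11.7 + 5.8 + 10.7 + 5.7 = 36.
Posterior ∝ λ^2e^(−1λ) · λ^5e^(−36λ) = λ^7e^(−37λ), i.e. Gamma(8, 37).
Mode = (a−1)/b = 7/37 ≈ 0.1892.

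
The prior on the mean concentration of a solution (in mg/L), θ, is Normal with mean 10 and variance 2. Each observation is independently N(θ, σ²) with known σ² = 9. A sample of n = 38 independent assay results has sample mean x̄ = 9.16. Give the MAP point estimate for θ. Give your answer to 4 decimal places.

n = 38, x̄ = 9.16.
For a Normal prior and Normal likelihood with known variance, the posterior is Normal; its mode equals its mean, the precision-weighted average.
Prior precision 1/σ₀² = 1/2 = 0.5; data precision n/σ² = 38/9.
θ̂ = (0.5·10 + (38/9)·9.16) / (0.5 + 38/9) = (9827/225)/(85/18) = 19654/2125 ≈ 9.2489.

θ̂_MAP = 9.2489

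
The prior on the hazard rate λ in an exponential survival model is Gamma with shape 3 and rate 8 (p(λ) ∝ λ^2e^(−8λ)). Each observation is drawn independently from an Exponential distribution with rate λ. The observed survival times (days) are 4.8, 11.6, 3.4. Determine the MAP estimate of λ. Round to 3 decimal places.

The Exponential(rate=λ) likelihood is ∝ λ^n e^(−λΣtᵢ). Here n = 3 and Σtᵢ = 4.8 + 11.6 + 3.4 = 19.8.
Posterior ∝ λ^2e^(−8λ) · λ^3e^(−19.8λ) = λ^5e^(−27.8λ), i.e. Gamma(6, 27.8).
Mode = (a−1)/b = 5/27.8 ≈ 0.180.

λ̂_MAP = 0.180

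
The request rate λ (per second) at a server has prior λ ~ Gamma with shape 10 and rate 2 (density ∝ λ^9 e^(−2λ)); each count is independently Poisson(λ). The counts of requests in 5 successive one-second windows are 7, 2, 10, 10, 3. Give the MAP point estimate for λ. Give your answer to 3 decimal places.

λ̂_MAP = 5.857

Σxᵢ = 7+2+10+10+3 = 32, with n = 5.
Posterior ∝ λ^9e^(−2λ) · λ^32e^(−5λ) = λ^41e^(−7λ), i.e. Gamma(shape=42, rate=7).
The mode of a Gamma(a, b) with a ≥ 1 (shape–rate) is (a−1)/b = 41/7 ≈ 5.857.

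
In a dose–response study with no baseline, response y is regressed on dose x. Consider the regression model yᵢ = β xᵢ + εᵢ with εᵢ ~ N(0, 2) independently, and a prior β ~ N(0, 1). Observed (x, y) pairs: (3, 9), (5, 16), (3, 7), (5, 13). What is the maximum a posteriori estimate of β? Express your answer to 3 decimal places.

log p(β | y) = −Σ(yᵢ − βxᵢ)²/(2·2) − β²/(2·1) + const.
Setting the derivative to zero: Σxᵢ(yᵢ − βxᵢ)/2 − β/1 = 0, so β = Σxᵢyᵢ / (Σxᵢ² + σ²/τ²).
Σxᵢyᵢ = 3·9 + 5·16 + 3·7 + 5·13 = 193; Σxᵢ² = 68; σ²/τ² = 2.
β̂_MAP = 193 / (68 + 2) = 193/70 ≈ 2.757.

β̂_MAP = 2.757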